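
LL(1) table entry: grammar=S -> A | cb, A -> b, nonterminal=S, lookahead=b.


For [S, b]: 'b' ∈ FIRST(A)
Entry: S -> A


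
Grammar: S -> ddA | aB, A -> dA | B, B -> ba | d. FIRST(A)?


Per alternative of A: FIRST(dA) = {d}; FIRST(B) = {b, d}
FIRST(A) = {b, d}


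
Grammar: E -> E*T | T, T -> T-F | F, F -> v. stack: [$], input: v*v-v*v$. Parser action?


no handle on stack; shift 'v'
Action: shift


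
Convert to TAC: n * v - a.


Break into single-operator statements:
t1 = n * v
t2 = t1 - a


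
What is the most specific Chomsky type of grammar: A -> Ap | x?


Left-linear: every RHS is a terminal or one nonterminal followed by a terminal
Classification: Type 3 (Regular)


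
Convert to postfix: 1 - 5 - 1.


Left to right (same or higher precedence on left)
Postfix: 1 5 - 1 -


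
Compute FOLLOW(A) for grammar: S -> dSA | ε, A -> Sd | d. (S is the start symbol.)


$ ∈ FOLLOW(S). For each A -> αBβ: add FIRST(β)\{ε} to FOLLOW(B); if β nullable, add FOLLOW(A).
FOLLOW(A) = {$, d}


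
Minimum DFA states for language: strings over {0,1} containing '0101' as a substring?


KMP-style automaton: 4 progress states + 1 absorbing accept = 5
Minimal DFA: 5 states


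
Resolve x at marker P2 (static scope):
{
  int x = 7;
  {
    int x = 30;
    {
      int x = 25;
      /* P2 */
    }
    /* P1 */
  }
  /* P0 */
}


x declared in the same block as P2
x = 25


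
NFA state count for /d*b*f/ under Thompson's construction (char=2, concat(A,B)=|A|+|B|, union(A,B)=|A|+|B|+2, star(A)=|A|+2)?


Syntax tree has 3 char leaf(s), 0 union(s), 2 star(s)
chars contribute 3×2 = 6; each union adds +2; each star adds +2
Total: 6 + 0 + 4 = 10 states


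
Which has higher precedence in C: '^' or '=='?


'==' is equality (level 6); '^' is bitwise XOR (level 4)
Higher level binds tighter
'==' has higher precedence than '^'


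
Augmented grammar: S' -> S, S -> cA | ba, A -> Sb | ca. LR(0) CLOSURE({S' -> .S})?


Start: S' -> .S
For each item with dot before a nonterminal B, add B -> .γ for every B-production
Closure: [S' -> .S, S -> .cA, S -> .ba]


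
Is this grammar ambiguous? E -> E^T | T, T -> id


precedence layered via separate nonterminal T: deterministic
Unambiguous


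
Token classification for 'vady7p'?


Pattern: letter/underscore followed by alphanumerics, not a keyword
Type: IDENTIFIER


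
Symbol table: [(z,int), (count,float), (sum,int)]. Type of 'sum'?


Lookup 'sum' → type int


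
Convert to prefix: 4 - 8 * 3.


'*' binds tighter: tree is (- 4 (* 8 3))
Prefix: - 4 * 8 3


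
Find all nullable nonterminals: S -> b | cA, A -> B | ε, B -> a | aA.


A nonterminal is nullable iff some alternative derives ε (directly, or every symbol in it is nullable)
Nullable: {A}


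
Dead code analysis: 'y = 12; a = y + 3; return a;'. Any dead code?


y is read by a's definition; a is returned
No dead code


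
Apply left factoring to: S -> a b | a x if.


Common prefix: 'a'
Factored: S -> a S', S' -> b | x if


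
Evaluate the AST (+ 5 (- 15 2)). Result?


Evaluate inner: (- 15 2) = 13
Evaluate root: (+ 5 13) = 18
Result: 18


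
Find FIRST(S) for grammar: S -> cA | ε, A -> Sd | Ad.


Per alternative of S: FIRST(cA) = {c}; FIRST(ε) = {ε}
FIRST(S) = {c, ε}


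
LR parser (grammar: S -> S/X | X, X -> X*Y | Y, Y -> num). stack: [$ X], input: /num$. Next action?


lookahead ∉ {*} so X won't extend; reduce S -> X
Action: reduce (S -> X)


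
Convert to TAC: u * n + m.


Break into single-operator statements:
t1 = u * n
t2 = t1 + m


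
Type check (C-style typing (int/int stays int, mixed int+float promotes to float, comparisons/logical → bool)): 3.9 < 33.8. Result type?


Operand types: float < float
Rule: comparison yields bool
Result type: bool


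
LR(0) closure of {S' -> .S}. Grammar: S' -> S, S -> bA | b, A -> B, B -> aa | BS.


Start: S' -> .S
For each item with dot before a nonterminal B, add B -> .γ for every B-production
Closure: [S' -> .S, S -> .bA, S -> .b]


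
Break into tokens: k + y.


Scan left to right, longest-match per lexeme
Tokens: ID(k), OP(+), ID(y)


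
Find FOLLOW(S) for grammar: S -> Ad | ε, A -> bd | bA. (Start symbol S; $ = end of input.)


$ ∈ FOLLOW(S). For each A -> αBβ: add FIRST(β)\{ε} to FOLLOW(B); if β nullable, add FOLLOW(A).
FOLLOW(S) = {$}


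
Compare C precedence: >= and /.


'/' is multiplicative (level 10); '>=' is relational (level 7)
Higher level binds tighter
'/' has higher precedence than '>='


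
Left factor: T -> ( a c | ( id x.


Common prefix: '('
Factored: T -> ( T', T' -> a c | id x


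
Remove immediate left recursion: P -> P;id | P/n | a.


Left-recursive alternatives: P;id, P/n; non-recursive: a
Introduce P': P -> aP', P' -> ;idP' | /nP' | ε


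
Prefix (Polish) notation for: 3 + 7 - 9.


left-to-right (same/higher precedence on left): tree is (- (+ 3 7) 9)
Prefix: - + 3 7 9


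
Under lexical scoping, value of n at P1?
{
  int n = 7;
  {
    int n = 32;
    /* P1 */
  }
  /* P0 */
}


n declared in the same block as P1
n = 32


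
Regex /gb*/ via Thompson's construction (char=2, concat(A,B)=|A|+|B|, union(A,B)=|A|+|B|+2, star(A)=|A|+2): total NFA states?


Syntax tree has 2 char leaf(s), 0 union(s), 1 star(s)
chars contribute 2×2 = 4; each union adds +2; each star adds +2
Total: 4 + 0 + 2 = 6 states


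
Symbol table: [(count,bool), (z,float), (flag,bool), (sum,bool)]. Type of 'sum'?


Lookup 'sum' → type bool


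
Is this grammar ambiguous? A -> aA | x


right-linear, alternatives start with distinct terminals 'a' vs 'x': unique leftmost derivation
Unambiguous


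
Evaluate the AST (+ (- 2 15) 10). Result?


Evaluate inner: (- 2 15) = -13
Evaluate root: (+ -13 10) = -3
Result: -3


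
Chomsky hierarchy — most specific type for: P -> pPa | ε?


Single nonterminal LHS, but p^n a^n is not regular
Classification: Type 2 (Context-Free)


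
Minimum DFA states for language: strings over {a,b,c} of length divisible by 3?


Track length mod 3: states 0..2, accept at 0
Minimal DFA: 3 states


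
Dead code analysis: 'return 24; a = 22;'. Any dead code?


statement follows a return and is unreachable
Dead: 'a = 22'


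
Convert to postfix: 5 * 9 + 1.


Left to right (same or higher precedence on left)
Postfix: 5 9 * 1 +


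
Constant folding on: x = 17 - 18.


17 - 18 = -1 at compile time
Optimized: x = -1


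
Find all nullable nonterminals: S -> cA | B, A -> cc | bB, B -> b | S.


A nonterminal is nullable iff some alternative derives ε (directly, or every symbol in it is nullable)
Nullable: {}


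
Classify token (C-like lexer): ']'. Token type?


Pattern: delimiter/punctuation
Type: PUNCTUATION


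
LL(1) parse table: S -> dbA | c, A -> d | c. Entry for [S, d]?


For [S, d]: 'd' ∈ FIRST(dbA)
Entry: S -> dbA


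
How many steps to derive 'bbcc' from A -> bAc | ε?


Derivation: A => bAc => bbAcc => bbcc
Steps: 3


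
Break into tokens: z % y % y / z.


Scan left to right, longest-match per lexeme
Tokens: ID(z), OP(%), ID(y), OP(%), ID(y), OP(/), ID(z)


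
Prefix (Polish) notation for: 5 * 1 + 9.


left-to-right (same/higher precedence on left): tree is (+ (* 5 1) 9)
Prefix: + * 5 1 9


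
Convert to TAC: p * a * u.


Break into single-operator statements:
t1 = p * a
t2 = t1 * u


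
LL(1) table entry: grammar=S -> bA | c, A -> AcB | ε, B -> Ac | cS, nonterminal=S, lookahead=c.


For [S, c]: 'c' ∈ FIRST(c)
Entry: S -> c


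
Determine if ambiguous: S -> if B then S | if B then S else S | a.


dangling else: 'if B then if B then a else a' parses two ways
Ambiguous


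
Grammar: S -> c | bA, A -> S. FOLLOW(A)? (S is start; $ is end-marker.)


$ ∈ FOLLOW(S). For each A -> αBβ: add FIRST(β)\{ε} to FOLLOW(B); if β nullable, add FOLLOW(A).
FOLLOW(A) = {$}


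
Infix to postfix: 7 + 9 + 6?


Left to right (same or higher precedence on left)
Postfix: 7 9 + 6 +


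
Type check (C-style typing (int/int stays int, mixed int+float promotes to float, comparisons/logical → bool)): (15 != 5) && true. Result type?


Operand types: bool && bool
Rule: logical operators take bool operands and yield bool
Result type: bool


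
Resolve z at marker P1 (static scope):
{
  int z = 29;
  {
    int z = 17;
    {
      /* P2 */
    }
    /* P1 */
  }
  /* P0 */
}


z declared in the same block as P1
z = 17


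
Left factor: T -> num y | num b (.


Common prefix: 'num'
Factored: T -> num T', T' -> y | b (


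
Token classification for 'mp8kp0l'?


Pattern: letter/underscore followed by alphanumerics, not a keyword
Type: IDENTIFIER


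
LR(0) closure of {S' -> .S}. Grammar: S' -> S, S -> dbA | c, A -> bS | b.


Start: S' -> .S
For each item with dot before a nonterminal B, add B -> .γ for every B-production
Closure: [S' -> .S, S -> .dbA, S -> .c]


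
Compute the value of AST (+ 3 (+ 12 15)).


Evaluate inner: (+ 12 15) = 27
Evaluate root: (+ 3 27) = 30
Result: 30


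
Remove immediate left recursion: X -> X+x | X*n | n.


Left-recursive alternatives: X+x, X*n; non-recursive: n
Introduce X': X -> nX', X' -> +xX' | *nX' | ε


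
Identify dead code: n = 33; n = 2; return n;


first assignment to n is overwritten before any read
Dead: 'n = 33'


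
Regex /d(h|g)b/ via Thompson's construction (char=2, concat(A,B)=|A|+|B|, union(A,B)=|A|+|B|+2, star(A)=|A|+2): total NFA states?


Syntax tree has 4 char leaf(s), 1 union(s), 0 star(s)
chars contribute 4×2 = 8; each union adds +2; each star adds +2
Total: 8 + 2 + 0 = 10 states


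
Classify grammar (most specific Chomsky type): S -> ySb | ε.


Single nonterminal LHS, but y^n b^n is not regular
Classification: Type 2 (Context-Free)


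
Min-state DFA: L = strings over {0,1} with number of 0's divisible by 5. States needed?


Track (count of 0) mod 5: states 0..4, accept at 0
Minimal DFA: 5 states


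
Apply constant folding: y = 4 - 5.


4 - 5 = -1 at compile time
Optimized: y = -1


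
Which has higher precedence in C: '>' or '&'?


'>' is relational (level 7); '&' is bitwise AND (level 5)
Higher level binds tighter
'>' has higher precedence than '&'


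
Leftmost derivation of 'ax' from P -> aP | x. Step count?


Derivation: P => aP => ax
Steps: 2


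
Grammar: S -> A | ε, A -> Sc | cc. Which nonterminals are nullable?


A nonterminal is nullable iff some alternative derives ε (directly, or every symbol in it is nullable)
Nullable: {S}


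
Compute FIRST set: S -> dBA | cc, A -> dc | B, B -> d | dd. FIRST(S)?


Per alternative of S: FIRST(dBA) = {d}; FIRST(cc) = {c}
FIRST(S) = {c, d}


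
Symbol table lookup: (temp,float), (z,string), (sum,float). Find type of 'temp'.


Lookup 'temp' → type float


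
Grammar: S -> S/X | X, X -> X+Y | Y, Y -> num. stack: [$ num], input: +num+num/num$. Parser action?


'num' on top is the handle for Y -> num
Action: reduce (Y -> num)


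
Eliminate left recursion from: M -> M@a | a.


Left-recursive alternatives: M@a; non-recursive: a
Introduce M': M -> aM', M' -> @aM' | ε


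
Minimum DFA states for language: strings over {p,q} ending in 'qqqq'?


Track the longest suffix of input matching a prefix of 'qqqq': 5 classes (prefixes of length 0..4)
Minimal DFA: 5 states


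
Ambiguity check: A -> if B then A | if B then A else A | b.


dangling else: 'if B then if B then b else b' parses two ways
Ambiguous


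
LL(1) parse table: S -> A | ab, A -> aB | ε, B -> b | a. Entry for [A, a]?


For [A, a]: 'a' ∈ FIRST(aB)
Entry: A -> aB


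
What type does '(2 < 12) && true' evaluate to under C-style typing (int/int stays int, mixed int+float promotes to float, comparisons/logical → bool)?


Operand types: bool && bool
Rule: logical operators take bool operands and yield bool
Result type: bool


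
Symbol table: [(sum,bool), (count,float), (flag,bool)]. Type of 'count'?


Lookup 'count' → type float


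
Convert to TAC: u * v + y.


Break into single-operator statements:
t1 = u * v
t2 = t1 + y


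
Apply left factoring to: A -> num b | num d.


Common prefix: 'num'
Factored: A -> num A', A' -> b | d


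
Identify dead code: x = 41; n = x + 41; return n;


x is read by n's definition; n is returned
No dead code


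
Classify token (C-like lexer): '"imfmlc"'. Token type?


Pattern: double-quoted sequence
Type: STRING_LITERAL


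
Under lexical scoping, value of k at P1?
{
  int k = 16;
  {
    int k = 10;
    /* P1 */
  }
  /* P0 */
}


k declared in the same block as P1
k = 10


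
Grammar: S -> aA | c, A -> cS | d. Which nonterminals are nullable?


A nonterminal is nullable iff some alternative derives ε (directly, or every symbol in it is nullable)
Nullable: {}


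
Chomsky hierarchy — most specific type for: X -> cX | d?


Right-linear: every RHS is a terminal or a terminal followed by one nonterminal
Classification: Type 3 (Regular)


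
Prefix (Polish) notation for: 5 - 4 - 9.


left-to-right (same/higher precedence on left): tree is (- (- 5 4) 9)
Prefix: - - 5 4 9


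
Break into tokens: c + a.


Scan left to right, longest-match per lexeme
Tokens: ID(c), OP(+), ID(a)


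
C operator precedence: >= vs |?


'>=' is relational (level 7); '|' is bitwise OR (level 3)
Higher level binds tighter
'>=' has higher precedence than '|'


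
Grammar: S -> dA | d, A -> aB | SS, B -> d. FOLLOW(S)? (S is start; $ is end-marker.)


$ ∈ FOLLOW(S). For each A -> αBβ: add FIRST(β)\{ε} to FOLLOW(B); if β nullable, add FOLLOW(A).
FOLLOW(S) = {$, d}


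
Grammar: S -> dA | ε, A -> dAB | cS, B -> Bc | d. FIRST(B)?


Per alternative of B: FIRST(Bc) = {d}; FIRST(d) = {d}
FIRST(B) = {d}


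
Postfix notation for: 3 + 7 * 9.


* has higher precedence, evaluate 7*9 first
Postfix: 3 7 9 * +


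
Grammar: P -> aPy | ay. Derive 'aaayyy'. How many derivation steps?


Derivation: P => aPy => aaPyy => aaayyy
Steps: 3


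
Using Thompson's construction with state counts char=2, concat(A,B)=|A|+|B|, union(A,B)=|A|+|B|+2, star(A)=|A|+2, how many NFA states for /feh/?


Syntax tree has 3 char leaf(s), 0 union(s), 0 star(s)
chars contribute 3×2 = 6; each union adds +2; each star adds +2
Total: 6 + 0 + 0 = 6 states


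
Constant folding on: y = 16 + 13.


16 + 13 = 29 at compile time
Optimized: y = 29


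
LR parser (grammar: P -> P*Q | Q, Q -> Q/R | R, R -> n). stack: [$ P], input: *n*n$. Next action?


shift '*' to continue P -> P*Q
Action: shift


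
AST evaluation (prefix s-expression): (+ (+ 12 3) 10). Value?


Evaluate inner: (+ 12 3) = 15
Evaluate root: (+ 15 10) = 25
Result: 25


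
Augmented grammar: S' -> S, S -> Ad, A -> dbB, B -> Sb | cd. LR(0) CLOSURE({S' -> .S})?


Start: S' -> .S
For each item with dot before a nonterminal B, add B -> .γ for every B-production
Closure: [S' -> .S, S -> .Ad, A -> .dbB]


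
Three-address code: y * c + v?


Break into single-operator statements:
t1 = y * c
t2 = t1 + v


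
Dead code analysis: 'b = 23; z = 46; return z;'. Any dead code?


b is assigned but never read
Dead: 'b = 23'


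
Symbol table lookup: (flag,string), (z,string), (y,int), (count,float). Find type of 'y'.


Lookup 'y' → type int


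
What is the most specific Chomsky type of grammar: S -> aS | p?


Right-linear: every RHS is a terminal or a terminal followed by one nonterminal
Classification: Type 3 (Regular)


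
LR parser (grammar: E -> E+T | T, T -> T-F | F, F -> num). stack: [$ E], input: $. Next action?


start symbol E on stack, input exhausted
Action: accept


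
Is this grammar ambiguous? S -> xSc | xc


balanced x^n…c^n: each string has a unique parse
Unambiguous


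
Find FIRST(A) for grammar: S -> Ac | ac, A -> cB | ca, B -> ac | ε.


Per alternative of A: FIRST(cB) = {c}; FIRST(ca) = {c}
FIRST(A) = {c}


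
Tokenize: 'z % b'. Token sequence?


Scan left to right, longest-match per lexeme
Tokens: ID(z), OP(%), ID(b)


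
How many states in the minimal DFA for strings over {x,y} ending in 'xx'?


Track the longest suffix of input matching a prefix of 'xx': 3 classes (prefixes of length 0..2)
Minimal DFA: 3 states


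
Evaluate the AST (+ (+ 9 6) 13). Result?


Evaluate inner: (+ 9 6) = 15
Evaluate root: (+ 15 13) = 28
Result: 28


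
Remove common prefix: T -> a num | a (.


Common prefix: 'a'
Factored: T -> a T', T' -> num | (


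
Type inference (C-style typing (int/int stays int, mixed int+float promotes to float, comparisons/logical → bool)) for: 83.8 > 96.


Operand types: float > int
Rule: comparison yields bool
Result type: bool


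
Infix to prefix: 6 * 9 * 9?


left-to-right (same/higher precedence on left): tree is (* (* 6 9) 9)
Prefix: * * 6 9 9


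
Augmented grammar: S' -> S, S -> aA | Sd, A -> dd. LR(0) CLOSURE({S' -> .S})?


Start: S' -> .S
For each item with dot before a nonterminal B, add B -> .γ for every B-production
Closure: [S' -> .S, S -> .aA, S -> .Sd]


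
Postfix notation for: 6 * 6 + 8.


Left to right (same or higher precedence on left)
Postfix: 6 6 * 8 +


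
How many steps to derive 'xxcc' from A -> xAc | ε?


Derivation: A => xAc => xxAcc => xxcc
Steps: 3


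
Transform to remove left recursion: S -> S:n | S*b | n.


Left-recursive alternatives: S:n, S*b; non-recursive: n
Introduce S': S -> nS', S' -> :nS' | *bS' | ε


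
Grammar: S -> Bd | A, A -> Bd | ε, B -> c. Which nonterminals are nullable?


A nonterminal is nullable iff some alternative derives ε (directly, or every symbol in it is nullable)
Nullable: {A, S}


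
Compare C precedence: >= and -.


'-' is additive (level 9); '>=' is relational (level 7)
Higher level binds tighter
'-' has higher precedence than '>='


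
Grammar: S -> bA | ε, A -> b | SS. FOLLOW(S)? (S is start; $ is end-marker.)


$ ∈ FOLLOW(S). For each A -> αBβ: add FIRST(β)\{ε} to FOLLOW(B); if β nullable, add FOLLOW(A).
FOLLOW(S) = {$, b}


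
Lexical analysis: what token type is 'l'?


Pattern: letter/underscore followed by alphanumerics, not a keyword
Type: IDENTIFIER


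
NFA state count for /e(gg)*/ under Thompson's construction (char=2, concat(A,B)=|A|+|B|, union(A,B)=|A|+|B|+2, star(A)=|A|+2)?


Syntax tree has 3 char leaf(s), 0 union(s), 1 star(s)
chars contribute 3×2 = 6; each union adds +2; each star adds +2
Total: 6 + 0 + 2 = 8 states


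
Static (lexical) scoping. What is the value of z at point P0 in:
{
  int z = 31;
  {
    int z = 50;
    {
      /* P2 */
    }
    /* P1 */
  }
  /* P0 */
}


z declared in the same block as P0
z = 31


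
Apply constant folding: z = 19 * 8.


19 * 8 = 152 at compile time
Optimized: z = 152


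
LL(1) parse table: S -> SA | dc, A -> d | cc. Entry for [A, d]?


For [A, d]: 'd' ∈ FIRST(d)
Entry: A -> d


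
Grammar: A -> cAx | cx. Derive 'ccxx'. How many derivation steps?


Derivation: A => cAx => ccxx
Steps: 2


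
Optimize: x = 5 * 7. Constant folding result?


5 * 7 = 35 at compile time
Optimized: x = 35


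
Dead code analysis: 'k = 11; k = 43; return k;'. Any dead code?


first assignment to k is overwritten before any read
Dead: 'k = 11'


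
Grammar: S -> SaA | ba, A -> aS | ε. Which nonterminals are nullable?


A nonterminal is nullable iff some alternative derives ε (directly, or every symbol in it is nullable)
Nullable: {A}


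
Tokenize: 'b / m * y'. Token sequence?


Scan left to right, longest-match per lexeme
Tokens: ID(b), OP(/), ID(m), OP(*), ID(y)


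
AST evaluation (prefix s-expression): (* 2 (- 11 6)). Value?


Evaluate inner: (- 11 6) = 5
Evaluate root: (* 2 5) = 10
Result: 10


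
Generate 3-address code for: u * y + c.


Break into single-operator statements:
t1 = u * y
t2 = t1 + c


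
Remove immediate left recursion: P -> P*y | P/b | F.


Left-recursive alternatives: P*y, P/b; non-recursive: F
Introduce P': P -> FP', P' -> *yP' | /bP' | ε


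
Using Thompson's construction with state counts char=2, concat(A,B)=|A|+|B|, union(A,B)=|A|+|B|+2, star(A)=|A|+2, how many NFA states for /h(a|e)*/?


Syntax tree has 3 char leaf(s), 1 union(s), 1 star(s)
chars contribute 3×2 = 6; each union adds +2; each star adds +2
Total: 6 + 2 + 2 = 10 states


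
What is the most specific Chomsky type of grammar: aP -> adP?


LHS has context (more than one symbol) and |LHS| ≤ |RHS|
Classification: Type 1 (Context-Sensitive)


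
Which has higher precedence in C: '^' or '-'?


'-' is additive (level 9); '^' is bitwise XOR (level 4)
Higher level binds tighter
'-' has higher precedence than '^'


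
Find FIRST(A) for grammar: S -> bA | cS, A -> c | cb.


Per alternative of A: FIRST(c) = {c}; FIRST(cb) = {c}
FIRST(A) = {c}


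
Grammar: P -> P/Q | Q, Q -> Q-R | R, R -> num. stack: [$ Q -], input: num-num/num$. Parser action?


no handle; shift 'num'
Action: shift


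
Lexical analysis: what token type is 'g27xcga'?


Pattern: letter/underscore followed by alphanumerics, not a keyword
Type: IDENTIFIER


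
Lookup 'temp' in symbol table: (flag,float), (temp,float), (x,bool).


Lookup 'temp' → type float


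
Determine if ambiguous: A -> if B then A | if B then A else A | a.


dangling else: 'if B then if B then a else a' parses two ways
Ambiguous


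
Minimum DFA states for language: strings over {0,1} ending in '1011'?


Track the longest suffix of input matching a prefix of '1011': 5 classes (prefixes of length 0..4)
Minimal DFA: 5 states


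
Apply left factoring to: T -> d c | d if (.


Common prefix: 'd'
Factored: T -> d T', T' -> c | if (


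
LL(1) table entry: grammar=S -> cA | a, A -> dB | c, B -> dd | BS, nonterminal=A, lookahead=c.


For [A, c]: 'c' ∈ FIRST(c)
Entry: A -> c


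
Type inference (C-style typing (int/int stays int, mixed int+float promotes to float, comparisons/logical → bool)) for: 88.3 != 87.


Operand types: float != int
Rule: comparison yields bool
Result type: bool


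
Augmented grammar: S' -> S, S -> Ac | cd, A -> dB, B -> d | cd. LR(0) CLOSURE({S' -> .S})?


Start: S' -> .S
For each item with dot before a nonterminal B, add B -> .γ for every B-production
Closure: [S' -> .S, S -> .Ac, S -> .cd, A -> .dB]


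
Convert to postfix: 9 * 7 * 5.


Left to right (same or higher precedence on left)
Postfix: 9 7 * 5 *


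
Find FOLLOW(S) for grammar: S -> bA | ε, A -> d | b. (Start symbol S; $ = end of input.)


$ ∈ FOLLOW(S). For each A -> αBβ: add FIRST(β)\{ε} to FOLLOW(B); if β nullable, add FOLLOW(A).
FOLLOW(S) = {$}


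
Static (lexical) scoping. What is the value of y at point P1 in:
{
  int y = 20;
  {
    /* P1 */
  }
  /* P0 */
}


P1's block does not declare y; resolves to the enclosing declaration at depth 0
y = 20


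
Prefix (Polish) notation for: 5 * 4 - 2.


left-to-right (same/higher precedence on left): tree is (- (* 5 4) 2)
Prefix: - * 5 4 2


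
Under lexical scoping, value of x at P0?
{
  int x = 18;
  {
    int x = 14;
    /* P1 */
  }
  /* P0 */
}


x declared in the same block as P0
x = 18


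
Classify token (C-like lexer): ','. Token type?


Pattern: delimiter/punctuation
Type: PUNCTUATION


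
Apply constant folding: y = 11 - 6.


11 - 6 = 5 at compile time
Optimized: y = 5


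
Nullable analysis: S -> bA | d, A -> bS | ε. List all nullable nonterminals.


A nonterminal is nullable iff some alternative derives ε (directly, or every symbol in it is nullable)
Nullable: {A}


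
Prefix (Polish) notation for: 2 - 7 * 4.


'*' binds tighter: tree is (- 2 (* 7 4))
Prefix: - 2 * 7 4


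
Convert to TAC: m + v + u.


Break into single-operator statements:
t1 = m + v
t2 = t1 + u


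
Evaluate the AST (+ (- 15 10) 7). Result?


Evaluate inner: (- 15 10) = 5
Evaluate root: (+ 5 7) = 12
Result: 12


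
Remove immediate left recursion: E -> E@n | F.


Left-recursive alternatives: E@n; non-recursive: F
Introduce E': E -> FE', E' -> @nE' | ε


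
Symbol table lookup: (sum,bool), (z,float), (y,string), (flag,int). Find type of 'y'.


Lookup 'y' → type string


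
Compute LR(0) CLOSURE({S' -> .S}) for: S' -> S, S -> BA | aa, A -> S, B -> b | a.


Start: S' -> .S
For each item with dot before a nonterminal B, add B -> .γ for every B-production
Closure: [S' -> .S, S -> .BA, S -> .aa, B -> .b, B -> .a]


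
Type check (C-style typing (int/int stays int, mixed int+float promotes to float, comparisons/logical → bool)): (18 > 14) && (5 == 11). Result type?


Operand types: bool && bool
Rule: logical operators take bool operands and yield bool
Result type: bool


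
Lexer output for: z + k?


Scan left to right, longest-match per lexeme
Tokens: ID(z), OP(+), ID(k)


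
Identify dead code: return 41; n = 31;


statement follows a return and is unreachable
Dead: 'n = 31'


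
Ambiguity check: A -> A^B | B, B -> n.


precedence layered via separate nonterminal B: deterministic
Unambiguous


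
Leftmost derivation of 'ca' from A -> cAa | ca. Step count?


Derivation: A => ca
Steps: 1


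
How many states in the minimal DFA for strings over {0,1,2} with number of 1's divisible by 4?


Track (count of 1) mod 4: states 0..3, accept at 0
Minimal DFA: 4 states


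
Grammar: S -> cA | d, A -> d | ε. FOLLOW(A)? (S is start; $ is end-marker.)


$ ∈ FOLLOW(S). For each A -> αBβ: add FIRST(β)\{ε} to FOLLOW(B); if β nullable, add FOLLOW(A).
FOLLOW(A) = {$}


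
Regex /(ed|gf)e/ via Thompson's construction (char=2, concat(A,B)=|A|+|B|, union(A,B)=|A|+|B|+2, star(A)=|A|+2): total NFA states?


Syntax tree has 5 char leaf(s), 1 union(s), 0 star(s)
chars contribute 5×2 = 10; each union adds +2; each star adds +2
Total: 10 + 2 + 0 = 12 states


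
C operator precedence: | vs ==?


'==' is equality (level 6); '|' is bitwise OR (level 3)
Higher level binds tighter
'==' has higher precedence than '|'


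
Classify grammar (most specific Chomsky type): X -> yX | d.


Right-linear: every RHS is a terminal or a terminal followed by one nonterminal
Classification: Type 3 (Regular)


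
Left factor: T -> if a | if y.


Common prefix: 'if'
Factored: T -> if T', T' -> a | y


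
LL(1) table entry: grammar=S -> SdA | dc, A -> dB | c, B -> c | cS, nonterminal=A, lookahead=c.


For [A, c]: 'c' ∈ FIRST(c)
Entry: A -> c


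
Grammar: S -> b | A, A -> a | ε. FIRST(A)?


Per alternative of A: FIRST(a) = {a}; FIRST(ε) = {ε}
FIRST(A) = {a, ε}


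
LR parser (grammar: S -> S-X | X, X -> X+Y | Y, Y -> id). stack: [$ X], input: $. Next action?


lookahead ∉ {+} so X won't extend; reduce S -> X
Action: reduce (S -> X)


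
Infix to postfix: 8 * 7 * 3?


Left to right (same or higher precedence on left)
Postfix: 8 7 * 3 *


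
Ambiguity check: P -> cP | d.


right-linear, alternatives start with distinct terminals 'c' vs 'd': unique leftmost derivation
Unambiguous


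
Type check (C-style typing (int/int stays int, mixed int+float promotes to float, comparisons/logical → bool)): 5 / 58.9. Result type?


Operand types: int / float
Rule: mixed int/float promotes to float; int/int stays int
Result type: float


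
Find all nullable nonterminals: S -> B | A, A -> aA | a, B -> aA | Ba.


A nonterminal is nullable iff some alternative derives ε (directly, or every symbol in it is nullable)
Nullable: {}


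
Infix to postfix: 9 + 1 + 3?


Left to right (same or higher precedence on left)
Postfix: 9 1 + 3 +


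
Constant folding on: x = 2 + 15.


2 + 15 = 17 at compile time
Optimized: x = 17


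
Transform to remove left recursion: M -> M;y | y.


Left-recursive alternatives: M;y; non-recursive: y
Introduce M': M -> yM', M' -> ;yM' | ε


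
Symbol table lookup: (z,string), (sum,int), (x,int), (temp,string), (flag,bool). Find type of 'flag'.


Lookup 'flag' → type bool


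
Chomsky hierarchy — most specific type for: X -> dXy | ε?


Single nonterminal LHS, but d^n y^n is not regular
Classification: Type 2 (Context-Free)


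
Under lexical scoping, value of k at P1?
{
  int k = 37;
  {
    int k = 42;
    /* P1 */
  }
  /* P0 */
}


k declared in the same block as P1
k = 42


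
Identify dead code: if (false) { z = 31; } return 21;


condition is constant false, so the whole block is unreachable
Dead: 'if (false) { z = 31; }'


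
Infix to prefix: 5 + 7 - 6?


left-to-right (same/higher precedence on left): tree is (- (+ 5 7) 6)
Prefix: - + 5 7 6


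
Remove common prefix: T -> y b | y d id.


Common prefix: 'y'
Factored: T -> y T', T' -> b | d id


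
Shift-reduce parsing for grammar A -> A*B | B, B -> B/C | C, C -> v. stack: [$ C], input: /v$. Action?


'C' (not preceded by B/) is the handle for B -> C
Action: reduce (B -> C)


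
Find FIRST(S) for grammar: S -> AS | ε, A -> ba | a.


Per alternative of S: FIRST(AS) = {a, b}; FIRST(ε) = {ε}
FIRST(S) = {a, b, ε}


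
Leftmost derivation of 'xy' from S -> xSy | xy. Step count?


Derivation: S => xy
Steps: 1


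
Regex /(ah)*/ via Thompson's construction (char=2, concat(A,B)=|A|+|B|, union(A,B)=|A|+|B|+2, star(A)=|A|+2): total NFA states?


Syntax tree has 2 char leaf(s), 0 union(s), 1 star(s)
chars contribute 2×2 = 4; each union adds +2; each star adds +2
Total: 4 + 0 + 2 = 6 states


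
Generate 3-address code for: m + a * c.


Break into single-operator statements:
t1 = a * c
t2 = m + t1


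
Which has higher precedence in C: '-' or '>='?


'-' is additive (level 9); '>=' is relational (level 7)
Higher level binds tighter
'-' has higher precedence than '>='


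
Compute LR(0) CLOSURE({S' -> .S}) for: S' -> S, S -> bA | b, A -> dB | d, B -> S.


Start: S' -> .S
For each item with dot before a nonterminal B, add B -> .γ for every B-production
Closure: [S' -> .S, S -> .bA, S -> .b]


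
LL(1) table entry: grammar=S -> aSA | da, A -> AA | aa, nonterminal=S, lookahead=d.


For [S, d]: 'd' ∈ FIRST(da)
Entry: S -> da


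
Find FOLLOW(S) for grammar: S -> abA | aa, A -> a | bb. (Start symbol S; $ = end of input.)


$ ∈ FOLLOW(S). For each A -> αBβ: add FIRST(β)\{ε} to FOLLOW(B); if β nullable, add FOLLOW(A).
FOLLOW(S) = {$}


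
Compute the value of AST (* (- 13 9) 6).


Evaluate inner: (- 13 9) = 4
Evaluate root: (* 4 6) = 24
Result: 24


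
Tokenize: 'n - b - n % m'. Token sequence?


Scan left to right, longest-match per lexeme
Tokens: ID(n), OP(-), ID(b), OP(-), ID(n), OP(%), ID(m)


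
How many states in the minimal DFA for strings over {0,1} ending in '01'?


Track the longest suffix of input matching a prefix of '01': 3 classes (prefixes of length 0..2)
Minimal DFA: 3 states


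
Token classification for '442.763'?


Pattern: digits with a decimal point
Type: FLOAT_LITERAL


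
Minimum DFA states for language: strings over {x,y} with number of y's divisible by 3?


Track (count of y) mod 3: states 0..2, accept at 0
Minimal DFA: 3 states


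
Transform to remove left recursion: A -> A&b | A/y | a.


Left-recursive alternatives: A&b, A/y; non-recursive: a
Introduce A': A -> aA', A' -> &bA' | /yA' | ε


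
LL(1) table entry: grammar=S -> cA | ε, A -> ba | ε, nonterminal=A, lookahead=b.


For [A, b]: 'b' ∈ FIRST(ba)
Entry: A -> ba


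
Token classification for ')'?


Pattern: delimiter/punctuation
Type: PUNCTUATION


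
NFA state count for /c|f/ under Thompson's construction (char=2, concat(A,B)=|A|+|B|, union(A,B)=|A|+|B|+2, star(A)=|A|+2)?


Syntax tree has 2 char leaf(s), 1 union(s), 0 star(s)
chars contribute 2×2 = 4; each union adds +2; each star adds +2
Total: 4 + 2 + 0 = 6 states


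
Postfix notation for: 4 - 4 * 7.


* has higher precedence, evaluate 4*7 first
Postfix: 4 4 7 * -


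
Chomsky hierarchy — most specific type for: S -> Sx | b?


Left-linear: every RHS is a terminal or one nonterminal followed by a terminal
Classification: Type 3 (Regular)


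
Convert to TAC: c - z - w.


Break into single-operator statements:
t1 = c - z
t2 = t1 - w


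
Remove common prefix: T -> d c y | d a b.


Common prefix: 'd'
Factored: T -> d T', T' -> c y | a b


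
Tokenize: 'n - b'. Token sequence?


Scan left to right, longest-match per lexeme
Tokens: ID(n), OP(-), ID(b)


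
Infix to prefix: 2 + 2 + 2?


left-to-right (same/higher precedence on left): tree is (+ (+ 2 2) 2)
Prefix: + + 2 2 2


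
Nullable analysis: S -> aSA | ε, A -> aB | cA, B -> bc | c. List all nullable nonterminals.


A nonterminal is nullable iff some alternative derives ε (directly, or every symbol in it is nullable)
Nullable: {S}


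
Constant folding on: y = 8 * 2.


8 * 2 = 16 at compile time
Optimized: y = 16


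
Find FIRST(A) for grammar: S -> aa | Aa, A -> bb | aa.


Per alternative of A: FIRST(bb) = {b}; FIRST(aa) = {a}
FIRST(A) = {a, b}


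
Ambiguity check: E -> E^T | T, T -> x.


precedence layered via separate nonterminal T: deterministic
Unambiguous


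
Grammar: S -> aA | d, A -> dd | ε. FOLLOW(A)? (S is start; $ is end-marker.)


$ ∈ FOLLOW(S). For each A -> αBβ: add FIRST(β)\{ε} to FOLLOW(B); if β nullable, add FOLLOW(A).
FOLLOW(A) = {$}


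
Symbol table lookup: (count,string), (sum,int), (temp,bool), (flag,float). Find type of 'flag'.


Lookup 'flag' → type float


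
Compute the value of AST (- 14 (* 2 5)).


Evaluate inner: (* 2 5) = 10
Evaluate root: (- 14 10) = 4
Result: 4


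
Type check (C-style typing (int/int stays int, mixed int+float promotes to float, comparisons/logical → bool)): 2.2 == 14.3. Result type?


Operand types: float == float
Rule: comparison yields bool
Result type: bool


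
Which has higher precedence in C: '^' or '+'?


'+' is additive (level 9); '^' is bitwise XOR (level 4)
Higher level binds tighter
'+' has higher precedence than '^'


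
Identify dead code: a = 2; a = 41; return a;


first assignment to a is overwritten before any read
Dead: 'a = 2'


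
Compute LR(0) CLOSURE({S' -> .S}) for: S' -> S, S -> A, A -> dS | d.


Start: S' -> .S
For each item with dot before a nonterminal B, add B -> .γ for every B-production
Closure: [S' -> .S, S -> .A, A -> .dS, A -> .d]


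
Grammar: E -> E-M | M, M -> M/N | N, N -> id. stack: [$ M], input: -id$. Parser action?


lookahead ∉ {/} so M won't extend; reduce E -> M
Action: reduce (E -> M)


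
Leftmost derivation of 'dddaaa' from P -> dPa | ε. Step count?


Derivation: P => dPa => ddPaa => dddPaaa => dddaaa
Steps: 4


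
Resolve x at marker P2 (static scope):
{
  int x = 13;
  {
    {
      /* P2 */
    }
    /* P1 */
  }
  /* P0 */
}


P2's block does not declare x; resolves to the enclosing declaration at depth 0
x = 13


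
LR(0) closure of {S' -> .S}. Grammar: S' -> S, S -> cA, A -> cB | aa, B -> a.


Start: S' -> .S
For each item with dot before a nonterminal B, add B -> .γ for every B-production
Closure: [S' -> .S, S -> .cA]


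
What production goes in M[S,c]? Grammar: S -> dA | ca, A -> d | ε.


For [S, c]: 'c' ∈ FIRST(ca)
Entry: S -> ca


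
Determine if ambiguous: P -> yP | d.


right-linear, alternatives start with distinct terminals 'y' vs 'd': unique leftmost derivation
Unambiguous


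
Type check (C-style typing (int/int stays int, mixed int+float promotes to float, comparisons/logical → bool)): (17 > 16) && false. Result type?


Operand types: bool && bool
Rule: logical operators take bool operands and yield bool
Result type: bool


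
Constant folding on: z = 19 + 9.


19 + 9 = 28 at compile time
Optimized: z = 28


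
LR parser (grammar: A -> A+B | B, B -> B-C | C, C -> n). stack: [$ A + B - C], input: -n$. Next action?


handle 'B-C' on top
Action: reduce (B -> B-C)


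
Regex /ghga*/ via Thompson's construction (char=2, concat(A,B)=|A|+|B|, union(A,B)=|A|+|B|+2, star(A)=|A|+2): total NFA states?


Syntax tree has 4 char leaf(s), 0 union(s), 1 star(s)
chars contribute 4×2 = 8; each union adds +2; each star adds +2
Total: 8 + 0 + 2 = 10 states


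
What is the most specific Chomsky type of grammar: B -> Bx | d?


Left-linear: every RHS is a terminal or one nonterminal followed by a terminal
Classification: Type 3 (Regular)


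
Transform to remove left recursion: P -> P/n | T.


Left-recursive alternatives: P/n; non-recursive: T
Introduce P': P -> TP', P' -> /nP' | ε


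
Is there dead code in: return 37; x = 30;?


statement follows a return and is unreachable
Dead: 'x = 30'


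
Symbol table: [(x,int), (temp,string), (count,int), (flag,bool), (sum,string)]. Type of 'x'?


Lookup 'x' → type int


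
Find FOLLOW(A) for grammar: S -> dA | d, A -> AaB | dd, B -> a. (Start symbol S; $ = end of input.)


$ ∈ FOLLOW(S). For each A -> αBβ: add FIRST(β)\{ε} to FOLLOW(B); if β nullable, add FOLLOW(A).
FOLLOW(A) = {$, a}


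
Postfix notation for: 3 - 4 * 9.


* has higher precedence, evaluate 4*9 first
Postfix: 3 4 9 * -


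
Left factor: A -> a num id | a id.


Common prefix: 'a'
Factored: A -> a A', A' -> num id | id


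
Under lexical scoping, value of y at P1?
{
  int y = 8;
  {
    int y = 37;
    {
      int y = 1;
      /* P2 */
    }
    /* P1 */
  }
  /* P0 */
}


y declared in the same block as P1
y = 37


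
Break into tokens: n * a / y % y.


Scan left to right, longest-match per lexeme
Tokens: ID(n), OP(*), ID(a), OP(/), ID(y), OP(%), ID(y)


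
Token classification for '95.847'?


Pattern: digits with a decimal point
Type: FLOAT_LITERAL


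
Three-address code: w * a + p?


Break into single-operator statements:
t1 = w * a
t2 = t1 + p


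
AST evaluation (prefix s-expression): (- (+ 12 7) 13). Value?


Evaluate inner: (+ 12 7) = 19
Evaluate root: (- 19 13) = 6
Result: 6


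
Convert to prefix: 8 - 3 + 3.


left-to-right (same/higher precedence on left): tree is (+ (- 8 3) 3)
Prefix: + - 8 3 3


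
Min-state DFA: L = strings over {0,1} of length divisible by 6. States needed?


Track length mod 6: states 0..5, accept at 0
Minimal DFA: 6 states


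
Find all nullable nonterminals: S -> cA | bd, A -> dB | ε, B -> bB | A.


A nonterminal is nullable iff some alternative derives ε (directly, or every symbol in it is nullable)
Nullable: {A, B}


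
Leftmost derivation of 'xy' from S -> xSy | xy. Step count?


Derivation: S => xy
Steps: 1


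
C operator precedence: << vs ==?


'<<' is shift (level 8); '==' is equality (level 6)
Higher level binds tighter
'<<' has higher precedence than '=='


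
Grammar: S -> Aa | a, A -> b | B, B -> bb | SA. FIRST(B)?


Per alternative of B: FIRST(bb) = {b}; FIRST(SA) = {a, b}
FIRST(B) = {a, b}


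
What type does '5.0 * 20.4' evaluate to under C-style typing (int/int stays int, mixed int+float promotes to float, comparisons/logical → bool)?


Operand types: float * float
Rule: mixed int/float promotes to float; int/int stays int
Result type: float
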